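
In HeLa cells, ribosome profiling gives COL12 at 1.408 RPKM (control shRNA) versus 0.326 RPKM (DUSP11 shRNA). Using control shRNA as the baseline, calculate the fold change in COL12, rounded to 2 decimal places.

Fold change = 0.326 / 1.408 = 0.232
COL12 is downregulated.

0.23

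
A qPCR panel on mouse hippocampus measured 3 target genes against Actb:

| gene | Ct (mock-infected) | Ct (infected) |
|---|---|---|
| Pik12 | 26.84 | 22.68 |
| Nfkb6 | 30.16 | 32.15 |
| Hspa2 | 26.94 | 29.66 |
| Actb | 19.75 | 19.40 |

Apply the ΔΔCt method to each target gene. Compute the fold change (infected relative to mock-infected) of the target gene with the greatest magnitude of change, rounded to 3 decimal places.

14.026

Pik12: ΔΔCt = (22.68−19.40) − (26.84−19.75) = 3.28 − 7.09 = -3.81; fold change = 2^3.81 = 14.026
Nfkb6: ΔΔCt = (32.15−19.40) − (30.16−19.75) = 12.75 − 10.41 = 2.34; fold change = 2^-2.34 = 0.198
Hspa2: ΔΔCt = (29.66−19.40) − (26.94−19.75) = 10.26 − 7.19 = 3.07; fold change = 2^-3.07 = 0.119
Pik12 has the largest |ΔΔCt| = 3.81.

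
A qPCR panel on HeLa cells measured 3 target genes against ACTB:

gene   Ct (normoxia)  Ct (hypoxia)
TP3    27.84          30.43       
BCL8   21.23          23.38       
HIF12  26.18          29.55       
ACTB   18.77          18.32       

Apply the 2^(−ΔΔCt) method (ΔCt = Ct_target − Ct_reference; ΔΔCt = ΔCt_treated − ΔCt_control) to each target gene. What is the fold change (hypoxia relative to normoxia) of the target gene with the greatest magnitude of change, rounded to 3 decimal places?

0.071

TP3: ΔΔCt = (30.43−18.32) − (27.84−18.77) = 12.11 − 9.07 = 3.04; fold change = 2^-3.04 = 0.122
BCL8: ΔΔCt = (23.38−18.32) − (21.23−18.77) = 5.06 − 2.46 = 2.60; fold change = 2^-2.60 = 0.165
HIF12: ΔΔCt = (29.55−18.32) − (26.18−18.77) = 11.23 − 7.41 = 3.82; fold change = 2^-3.82 = 0.071
HIF12 has the largest |ΔΔCt| = 3.82.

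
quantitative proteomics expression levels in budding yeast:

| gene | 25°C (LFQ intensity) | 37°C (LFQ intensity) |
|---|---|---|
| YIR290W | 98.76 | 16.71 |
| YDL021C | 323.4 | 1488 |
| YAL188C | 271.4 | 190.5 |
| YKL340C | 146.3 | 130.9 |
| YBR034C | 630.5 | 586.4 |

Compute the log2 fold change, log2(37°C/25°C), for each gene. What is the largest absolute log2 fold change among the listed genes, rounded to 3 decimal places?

2.563

log2(16.71/98.76) = -2.563  (YIR290W)
log2(1488/323.4) = 2.202  (YDL021C)
log2(190.5/271.4) = -0.511  (YAL188C)
log2(130.9/146.3) = -0.160  (YKL340C)
log2(586.4/630.5) = -0.105  (YBR034C)
The largest magnitude belongs to YIR290W.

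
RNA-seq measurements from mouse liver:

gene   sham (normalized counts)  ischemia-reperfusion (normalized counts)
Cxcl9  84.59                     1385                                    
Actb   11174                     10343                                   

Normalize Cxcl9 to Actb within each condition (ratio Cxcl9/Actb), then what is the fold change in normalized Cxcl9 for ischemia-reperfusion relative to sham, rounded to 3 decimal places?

17.689

Cxcl9/Actb (sham) = 84.59 / 11174 = 0.0075703
Cxcl9/Actb (ischemia-reperfusion) = 1385 / 10343 = 0.13391
Fold change = 0.13391 / 0.0075703 = 17.6886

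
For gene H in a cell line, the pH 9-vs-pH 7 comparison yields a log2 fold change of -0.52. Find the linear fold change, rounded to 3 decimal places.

Fold change = 2^(-0.52) = 0.6974

0.697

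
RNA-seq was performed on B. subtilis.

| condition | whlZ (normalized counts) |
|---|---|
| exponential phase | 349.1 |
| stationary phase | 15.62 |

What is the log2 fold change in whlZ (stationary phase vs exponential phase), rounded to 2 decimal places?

-4.48

Fold change = 15.62 / 349.1 = 0.0447
log2(0.0447) = -4.482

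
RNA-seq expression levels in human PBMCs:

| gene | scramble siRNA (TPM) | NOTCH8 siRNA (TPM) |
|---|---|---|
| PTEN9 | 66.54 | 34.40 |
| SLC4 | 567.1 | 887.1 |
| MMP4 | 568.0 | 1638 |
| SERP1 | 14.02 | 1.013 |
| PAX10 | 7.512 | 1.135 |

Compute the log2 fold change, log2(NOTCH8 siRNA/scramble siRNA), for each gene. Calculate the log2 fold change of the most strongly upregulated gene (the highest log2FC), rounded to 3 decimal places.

1.528

log2(34.40/66.54) = -0.952  (PTEN9)
log2(887.1/567.1) = 0.645  (SLC4)
log2(1638/568.0) = 1.528  (MMP4)
log2(1.013/14.02) = -3.791  (SERP1)
log2(1.135/7.512) = -2.727  (PAX10)
MMP4 is most strongly upregulated.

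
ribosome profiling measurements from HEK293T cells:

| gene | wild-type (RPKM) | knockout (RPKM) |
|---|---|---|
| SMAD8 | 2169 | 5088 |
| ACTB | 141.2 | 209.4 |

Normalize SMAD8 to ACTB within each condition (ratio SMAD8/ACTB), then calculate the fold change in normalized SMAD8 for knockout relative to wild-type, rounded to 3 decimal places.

1.582

SMAD8/ACTB (wild-type) = 2169 / 141.2 = 15.361
SMAD8/ACTB (knockout) = 5088 / 209.4 = 24.298
Fold change = 24.298 / 15.361 = 1.5818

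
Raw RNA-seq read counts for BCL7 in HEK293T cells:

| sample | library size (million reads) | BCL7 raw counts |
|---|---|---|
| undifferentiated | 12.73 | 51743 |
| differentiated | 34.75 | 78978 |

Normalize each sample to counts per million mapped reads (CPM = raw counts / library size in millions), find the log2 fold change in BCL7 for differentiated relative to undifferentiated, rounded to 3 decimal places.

CPM(undifferentiated) = 51743 / 12.73 = 4064.6504
CPM(differentiated) = 78978 / 34.75 = 2272.7482
Fold change = 2272.7482 / 4064.6504 = 0.55915
log2(0.55915) = -0.8387

-0.839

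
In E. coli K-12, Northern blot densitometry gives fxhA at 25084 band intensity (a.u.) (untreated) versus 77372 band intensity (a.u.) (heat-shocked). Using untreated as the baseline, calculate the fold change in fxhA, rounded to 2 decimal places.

Fold change = 77372 / 25084 = 3.085
fxhA is upregulated.

3.08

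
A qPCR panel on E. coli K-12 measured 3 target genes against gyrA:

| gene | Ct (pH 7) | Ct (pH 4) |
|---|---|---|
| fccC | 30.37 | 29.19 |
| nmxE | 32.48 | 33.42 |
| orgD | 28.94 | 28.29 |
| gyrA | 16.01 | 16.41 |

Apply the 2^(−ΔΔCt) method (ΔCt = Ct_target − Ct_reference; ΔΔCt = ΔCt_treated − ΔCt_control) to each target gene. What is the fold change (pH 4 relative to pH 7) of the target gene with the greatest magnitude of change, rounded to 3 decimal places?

2.990

fccC: ΔΔCt = (29.19−16.41) − (30.37−16.01) = 12.78 − 14.36 = -1.58; fold change = 2^1.58 = 2.990
nmxE: ΔΔCt = (33.42−16.41) − (32.48−16.01) = 17.01 − 16.47 = 0.54; fold change = 2^-0.54 = 0.688
orgD: ΔΔCt = (28.29−16.41) − (28.94−16.01) = 11.88 − 12.93 = -1.05; fold change = 2^1.05 = 2.071
fccC has the largest |ΔΔCt| = 1.58.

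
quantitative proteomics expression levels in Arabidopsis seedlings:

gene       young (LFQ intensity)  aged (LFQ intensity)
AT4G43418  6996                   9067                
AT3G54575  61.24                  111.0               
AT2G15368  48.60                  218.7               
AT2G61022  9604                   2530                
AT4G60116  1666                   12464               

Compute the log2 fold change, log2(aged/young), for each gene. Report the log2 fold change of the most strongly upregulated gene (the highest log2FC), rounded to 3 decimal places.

log2(9067/6996) = 0.374  (AT4G43418)
log2(111.0/61.24) = 0.858  (AT3G54575)
log2(218.7/48.60) = 2.170  (AT2G15368)
log2(2530/9604) = -1.924  (AT2G61022)
log2(12464/1666) = 2.903  (AT4G60116)
AT4G60116 is most strongly upregulated.

2.903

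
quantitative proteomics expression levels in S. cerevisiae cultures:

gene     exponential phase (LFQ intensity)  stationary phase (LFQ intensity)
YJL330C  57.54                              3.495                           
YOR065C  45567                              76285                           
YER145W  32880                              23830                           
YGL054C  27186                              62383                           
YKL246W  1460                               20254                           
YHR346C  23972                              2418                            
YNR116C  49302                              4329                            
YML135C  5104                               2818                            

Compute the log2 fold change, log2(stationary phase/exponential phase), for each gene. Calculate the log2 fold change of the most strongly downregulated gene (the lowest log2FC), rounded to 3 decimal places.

log2(3.495/57.54) = -4.041  (YJL330C)
log2(76285/45567) = 0.743  (YOR065C)
log2(23830/32880) = -0.464  (YER145W)
log2(62383/27186) = 1.198  (YGL054C)
log2(20254/1460) = 3.794  (YKL246W)
log2(2418/23972) = -3.309  (YHR346C)
log2(4329/49302) = -3.510  (YNR116C)
log2(2818/5104) = -0.857  (YML135C)
YJL330C is most strongly downregulated.

-4.041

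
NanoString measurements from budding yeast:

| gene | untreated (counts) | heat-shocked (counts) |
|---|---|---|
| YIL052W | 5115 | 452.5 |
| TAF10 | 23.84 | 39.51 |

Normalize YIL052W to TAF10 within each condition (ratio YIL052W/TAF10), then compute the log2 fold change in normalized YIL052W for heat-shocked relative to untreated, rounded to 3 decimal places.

YIL052W/TAF10 (untreated) = 5115 / 23.84 = 214.56
YIL052W/TAF10 (heat-shocked) = 452.5 / 39.51 = 11.453
Fold change = 11.453 / 214.56 = 0.0534
log2(0.0534) = -4.2276

-4.228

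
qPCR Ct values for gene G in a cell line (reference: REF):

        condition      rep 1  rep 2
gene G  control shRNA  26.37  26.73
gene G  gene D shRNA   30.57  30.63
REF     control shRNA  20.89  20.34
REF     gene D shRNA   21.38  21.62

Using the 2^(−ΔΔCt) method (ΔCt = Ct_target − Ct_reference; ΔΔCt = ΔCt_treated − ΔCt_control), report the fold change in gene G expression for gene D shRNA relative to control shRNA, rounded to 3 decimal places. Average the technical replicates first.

0.111

Mean Ct: gene G control shRNA 26.550; gene G gene D shRNA 30.600; REF control shRNA 20.615; REF gene D shRNA 21.500
ΔCt(control shRNA) = 26.550 − 20.615 = 5.935
ΔCt(gene D shRNA) = 30.600 − 21.500 = 9.100
ΔΔCt = 9.100 − 5.935 = 3.165
Fold change = 2^(−3.165) = 0.1115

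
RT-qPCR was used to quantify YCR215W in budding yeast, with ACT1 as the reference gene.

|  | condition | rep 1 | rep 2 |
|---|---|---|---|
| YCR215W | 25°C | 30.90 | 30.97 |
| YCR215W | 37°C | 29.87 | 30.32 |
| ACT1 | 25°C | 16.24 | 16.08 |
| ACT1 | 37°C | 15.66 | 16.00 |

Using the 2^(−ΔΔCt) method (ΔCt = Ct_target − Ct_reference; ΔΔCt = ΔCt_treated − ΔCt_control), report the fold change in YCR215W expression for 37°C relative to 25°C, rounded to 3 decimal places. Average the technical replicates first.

Mean Ct: YCR215W 25°C 30.935; YCR215W 37°C 30.095; ACT1 25°C 16.160; ACT1 37°C 15.830
ΔCt(25°C) = 30.935 − 16.160 = 14.775
ΔCt(37°C) = 30.095 − 15.830 = 14.265
ΔΔCt = 14.265 − 14.775 = -0.510
Fold change = 2^(−(-0.510)) = 2^0.510 = 1.4241

1.424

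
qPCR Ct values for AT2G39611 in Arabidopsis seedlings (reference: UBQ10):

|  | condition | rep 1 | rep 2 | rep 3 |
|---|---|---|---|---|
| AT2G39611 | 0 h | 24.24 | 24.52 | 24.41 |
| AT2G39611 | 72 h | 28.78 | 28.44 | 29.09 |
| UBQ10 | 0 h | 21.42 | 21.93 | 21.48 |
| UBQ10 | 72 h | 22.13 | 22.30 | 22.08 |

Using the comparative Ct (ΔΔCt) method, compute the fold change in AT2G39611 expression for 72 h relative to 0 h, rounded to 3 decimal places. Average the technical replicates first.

Mean Ct: AT2G39611 0 h 24.390; AT2G39611 72 h 28.770; UBQ10 0 h 21.610; UBQ10 72 h 22.170
ΔCt(0 h) = 24.390 − 21.610 = 2.780
ΔCt(72 h) = 28.770 − 22.170 = 6.600
ΔΔCt = 6.600 − 2.780 = 3.820
Fold change = 2^(−3.820) = 0.0708

0.071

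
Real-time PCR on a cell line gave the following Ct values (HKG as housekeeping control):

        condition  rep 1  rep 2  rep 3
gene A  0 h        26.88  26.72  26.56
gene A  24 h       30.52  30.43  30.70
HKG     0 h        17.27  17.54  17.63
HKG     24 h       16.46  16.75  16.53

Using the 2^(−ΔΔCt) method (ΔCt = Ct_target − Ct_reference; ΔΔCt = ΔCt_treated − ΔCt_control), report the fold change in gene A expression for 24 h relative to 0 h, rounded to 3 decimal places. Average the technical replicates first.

Mean Ct: gene A 0 h 26.720; gene A 24 h 30.550; HKG 0 h 17.480; HKG 24 h 16.580
ΔCt(0 h) = 26.720 − 17.480 = 9.240
ΔCt(24 h) = 30.550 − 16.580 = 13.970
ΔΔCt = 13.970 − 9.240 = 4.730
Fold change = 2^(−4.730) = 0.0377

0.038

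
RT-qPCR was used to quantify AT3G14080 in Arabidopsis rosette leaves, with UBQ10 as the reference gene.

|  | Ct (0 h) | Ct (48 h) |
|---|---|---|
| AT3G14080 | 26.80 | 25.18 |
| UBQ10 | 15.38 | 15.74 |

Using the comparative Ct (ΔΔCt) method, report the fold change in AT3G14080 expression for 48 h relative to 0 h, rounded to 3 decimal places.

ΔCt(0 h) = 26.800 − 15.380 = 11.420
ΔCt(48 h) = 25.180 − 15.740 = 9.440
ΔΔCt = 9.440 − 11.420 = -1.980
Fold change = 2^(−(-1.980)) = 2^1.980 = 3.9449

3.945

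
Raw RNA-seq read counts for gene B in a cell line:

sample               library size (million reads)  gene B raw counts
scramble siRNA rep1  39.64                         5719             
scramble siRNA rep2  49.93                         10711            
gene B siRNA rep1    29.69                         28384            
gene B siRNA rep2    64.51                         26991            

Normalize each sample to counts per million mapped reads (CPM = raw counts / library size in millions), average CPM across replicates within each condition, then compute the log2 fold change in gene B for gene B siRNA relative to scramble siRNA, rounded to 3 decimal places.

1.938

CPM(scramble siRNA rep1) = 5719 / 39.64 = 144.2735
CPM(scramble siRNA rep2) = 10711 / 49.93 = 214.5203
CPM(gene B siRNA rep1) = 28384 / 29.69 = 956.0121
CPM(gene B siRNA rep2) = 26991 / 64.51 = 418.4002
mean CPM(scramble siRNA) = 179.3969; mean CPM(gene B siRNA) = 687.2062
Fold change = 687.2062 / 179.3969 = 3.83065
log2(3.83065) = 1.9376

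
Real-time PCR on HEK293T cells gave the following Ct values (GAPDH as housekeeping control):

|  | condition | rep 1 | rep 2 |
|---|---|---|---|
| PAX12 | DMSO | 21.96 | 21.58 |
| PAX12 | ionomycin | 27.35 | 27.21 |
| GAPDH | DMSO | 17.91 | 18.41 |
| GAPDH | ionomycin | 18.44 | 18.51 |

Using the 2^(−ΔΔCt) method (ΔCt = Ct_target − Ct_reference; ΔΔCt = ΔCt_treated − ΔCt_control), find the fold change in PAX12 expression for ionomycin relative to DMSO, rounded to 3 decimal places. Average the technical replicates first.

Mean Ct: PAX12 DMSO 21.770; PAX12 ionomycin 27.280; GAPDH DMSO 18.160; GAPDH ionomycin 18.475
ΔCt(DMSO) = 21.770 − 18.160 = 3.610
ΔCt(ionomycin) = 27.280 − 18.475 = 8.805
ΔΔCt = 8.805 − 3.610 = 5.195
Fold change = 2^(−5.195) = 0.0273

0.027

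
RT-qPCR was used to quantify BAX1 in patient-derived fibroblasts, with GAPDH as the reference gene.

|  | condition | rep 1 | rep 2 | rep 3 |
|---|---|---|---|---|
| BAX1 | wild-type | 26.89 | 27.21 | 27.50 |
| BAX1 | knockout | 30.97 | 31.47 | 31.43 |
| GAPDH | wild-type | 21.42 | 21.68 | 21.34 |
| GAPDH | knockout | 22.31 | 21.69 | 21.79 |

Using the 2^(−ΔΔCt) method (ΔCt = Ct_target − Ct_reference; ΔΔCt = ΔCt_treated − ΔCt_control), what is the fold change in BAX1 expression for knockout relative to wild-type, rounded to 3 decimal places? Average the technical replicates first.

0.080

Mean Ct: BAX1 wild-type 27.200; BAX1 knockout 31.290; GAPDH wild-type 21.480; GAPDH knockout 21.930
ΔCt(wild-type) = 27.200 − 21.480 = 5.720
ΔCt(knockout) = 31.290 − 21.930 = 9.360
ΔΔCt = 9.360 − 5.720 = 3.640
Fold change = 2^(−3.640) = 0.0802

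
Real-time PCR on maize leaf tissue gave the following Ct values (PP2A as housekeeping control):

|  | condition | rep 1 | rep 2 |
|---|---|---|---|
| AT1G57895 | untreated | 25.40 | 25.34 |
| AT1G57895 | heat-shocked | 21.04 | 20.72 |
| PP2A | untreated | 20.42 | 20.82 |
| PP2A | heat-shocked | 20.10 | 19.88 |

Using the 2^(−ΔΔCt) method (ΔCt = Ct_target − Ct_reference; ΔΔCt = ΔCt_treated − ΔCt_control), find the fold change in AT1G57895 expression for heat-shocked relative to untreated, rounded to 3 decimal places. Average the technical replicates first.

14.520

Mean Ct: AT1G57895 untreated 25.370; AT1G57895 heat-shocked 20.880; PP2A untreated 20.620; PP2A heat-shocked 19.990
ΔCt(untreated) = 25.370 − 20.620 = 4.750
ΔCt(heat-shocked) = 20.880 − 19.990 = 0.890
ΔΔCt = 0.890 − 4.750 = -3.860
Fold change = 2^(−(-3.860)) = 2^3.860 = 14.5203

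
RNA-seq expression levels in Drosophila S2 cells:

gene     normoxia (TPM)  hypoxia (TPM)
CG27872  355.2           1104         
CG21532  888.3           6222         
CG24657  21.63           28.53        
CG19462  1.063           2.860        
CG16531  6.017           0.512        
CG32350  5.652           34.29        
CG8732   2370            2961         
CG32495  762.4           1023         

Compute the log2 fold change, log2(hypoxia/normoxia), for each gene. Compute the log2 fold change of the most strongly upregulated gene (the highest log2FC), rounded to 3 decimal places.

log2(1104/355.2) = 1.636  (CG27872)
log2(6222/888.3) = 2.808  (CG21532)
log2(28.53/21.63) = 0.399  (CG24657)
log2(2.860/1.063) = 1.428  (CG19462)
log2(0.512/6.017) = -3.555  (CG16531)
log2(34.29/5.652) = 2.601  (CG32350)
log2(2961/2370) = 0.321  (CG8732)
log2(1023/762.4) = 0.424  (CG32495)
CG21532 is most strongly upregulated.

2.808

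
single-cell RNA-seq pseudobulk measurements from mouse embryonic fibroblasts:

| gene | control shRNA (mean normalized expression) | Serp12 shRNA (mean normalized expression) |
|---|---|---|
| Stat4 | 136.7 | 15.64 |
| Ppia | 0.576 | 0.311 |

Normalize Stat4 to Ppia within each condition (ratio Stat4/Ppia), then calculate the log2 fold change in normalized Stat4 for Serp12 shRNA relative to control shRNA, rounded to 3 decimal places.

Stat4/Ppia (control shRNA) = 136.7 / 0.576 = 237.33
Stat4/Ppia (Serp12 shRNA) = 15.64 / 0.311 = 50.289
Fold change = 50.289 / 237.33 = 0.2119
log2(0.2119) = -2.2385

-2.239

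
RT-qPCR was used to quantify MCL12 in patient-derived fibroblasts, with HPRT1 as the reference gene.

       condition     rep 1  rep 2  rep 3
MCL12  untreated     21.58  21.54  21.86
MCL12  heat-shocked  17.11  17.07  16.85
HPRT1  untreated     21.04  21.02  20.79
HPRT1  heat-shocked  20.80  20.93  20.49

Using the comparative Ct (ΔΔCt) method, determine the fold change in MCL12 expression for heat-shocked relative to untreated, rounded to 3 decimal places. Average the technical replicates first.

Mean Ct: MCL12 untreated 21.660; MCL12 heat-shocked 17.010; HPRT1 untreated 20.950; HPRT1 heat-shocked 20.740
ΔCt(untreated) = 21.660 − 20.950 = 0.710
ΔCt(heat-shocked) = 17.010 − 20.740 = -3.730
ΔΔCt = -3.730 − 0.710 = -4.440
Fold change = 2^(−(-4.440)) = 2^4.440 = 21.7057

21.706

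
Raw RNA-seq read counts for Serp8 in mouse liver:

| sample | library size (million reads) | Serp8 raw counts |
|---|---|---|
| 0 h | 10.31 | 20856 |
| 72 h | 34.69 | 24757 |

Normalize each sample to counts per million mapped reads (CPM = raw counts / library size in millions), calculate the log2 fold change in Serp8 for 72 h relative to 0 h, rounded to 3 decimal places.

-1.503

CPM(0 h) = 20856 / 10.31 = 2022.8904
CPM(72 h) = 24757 / 34.69 = 713.6639
Fold change = 713.6639 / 2022.8904 = 0.35279
log2(0.35279) = -1.5031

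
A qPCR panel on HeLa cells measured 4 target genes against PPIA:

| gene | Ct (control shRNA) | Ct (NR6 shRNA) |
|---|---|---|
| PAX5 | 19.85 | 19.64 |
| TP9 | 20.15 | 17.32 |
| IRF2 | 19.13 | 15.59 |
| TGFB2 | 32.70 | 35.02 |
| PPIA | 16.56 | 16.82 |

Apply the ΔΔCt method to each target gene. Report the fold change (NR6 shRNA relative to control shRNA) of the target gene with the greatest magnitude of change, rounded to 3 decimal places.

13.929

PAX5: ΔΔCt = (19.64−16.82) − (19.85−16.56) = 2.82 − 3.29 = -0.47; fold change = 2^0.47 = 1.385
TP9: ΔΔCt = (17.32−16.82) − (20.15−16.56) = 0.50 − 3.59 = -3.09; fold change = 2^3.09 = 8.515
IRF2: ΔΔCt = (15.59−16.82) − (19.13−16.56) = -1.23 − 2.57 = -3.80; fold change = 2^3.80 = 13.929
TGFB2: ΔΔCt = (35.02−16.82) − (32.70−16.56) = 18.20 − 16.14 = 2.06; fold change = 2^-2.06 = 0.240
IRF2 has the largest |ΔΔCt| = 3.80.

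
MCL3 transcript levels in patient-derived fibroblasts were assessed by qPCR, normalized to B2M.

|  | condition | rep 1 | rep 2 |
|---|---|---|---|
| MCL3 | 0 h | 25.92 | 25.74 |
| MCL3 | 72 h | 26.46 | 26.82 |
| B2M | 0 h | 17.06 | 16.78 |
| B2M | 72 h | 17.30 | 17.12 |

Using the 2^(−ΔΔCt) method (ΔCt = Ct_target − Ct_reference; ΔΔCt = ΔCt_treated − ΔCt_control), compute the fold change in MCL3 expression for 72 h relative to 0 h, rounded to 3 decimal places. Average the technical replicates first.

0.697

Mean Ct: MCL3 0 h 25.830; MCL3 72 h 26.640; B2M 0 h 16.920; B2M 72 h 17.210
ΔCt(0 h) = 25.830 − 16.920 = 8.910
ΔCt(72 h) = 26.640 − 17.210 = 9.430
ΔΔCt = 9.430 − 8.910 = 0.520
Fold change = 2^(−0.520) = 0.6974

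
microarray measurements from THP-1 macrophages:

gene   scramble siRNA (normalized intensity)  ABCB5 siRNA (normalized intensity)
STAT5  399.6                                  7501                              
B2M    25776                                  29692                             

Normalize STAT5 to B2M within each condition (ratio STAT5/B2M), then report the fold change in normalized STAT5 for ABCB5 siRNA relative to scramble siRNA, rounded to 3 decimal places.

16.296

STAT5/B2M (scramble siRNA) = 399.6 / 25776 = 0.015503
STAT5/B2M (ABCB5 siRNA) = 7501 / 29692 = 0.25263
Fold change = 0.25263 / 0.015503 = 16.2956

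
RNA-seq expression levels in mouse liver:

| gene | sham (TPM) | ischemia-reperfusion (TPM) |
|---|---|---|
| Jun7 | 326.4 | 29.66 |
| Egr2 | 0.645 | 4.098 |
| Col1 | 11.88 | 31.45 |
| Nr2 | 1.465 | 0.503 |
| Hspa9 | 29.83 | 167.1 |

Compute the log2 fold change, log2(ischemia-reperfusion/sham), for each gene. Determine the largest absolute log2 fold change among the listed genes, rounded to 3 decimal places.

log2(29.66/326.4) = -3.460  (Jun7)
log2(4.098/0.645) = 2.668  (Egr2)
log2(31.45/11.88) = 1.405  (Col1)
log2(0.503/1.465) = -1.542  (Nr2)
log2(167.1/29.83) = 2.486  (Hspa9)
The largest magnitude belongs to Jun7.

3.460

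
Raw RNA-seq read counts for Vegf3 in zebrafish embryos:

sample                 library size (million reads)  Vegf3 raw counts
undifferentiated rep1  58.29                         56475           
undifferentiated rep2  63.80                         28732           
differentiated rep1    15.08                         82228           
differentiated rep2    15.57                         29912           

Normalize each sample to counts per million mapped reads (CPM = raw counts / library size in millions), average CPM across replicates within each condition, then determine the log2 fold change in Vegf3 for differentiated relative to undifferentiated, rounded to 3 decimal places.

2.377

CPM(undifferentiated rep1) = 56475 / 58.29 = 968.8626
CPM(undifferentiated rep2) = 28732 / 63.80 = 450.3448
CPM(differentiated rep1) = 82228 / 15.08 = 5452.7851
CPM(differentiated rep2) = 29912 / 15.57 = 1921.1304
mean CPM(undifferentiated) = 709.6037; mean CPM(differentiated) = 3686.9578
Fold change = 3686.9578 / 709.6037 = 5.19580
log2(5.19580) = 2.3773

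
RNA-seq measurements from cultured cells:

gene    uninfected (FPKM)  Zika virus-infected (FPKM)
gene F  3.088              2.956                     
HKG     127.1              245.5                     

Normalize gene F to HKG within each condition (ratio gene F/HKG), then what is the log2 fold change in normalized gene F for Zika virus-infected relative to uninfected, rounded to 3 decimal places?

-1.013

gene F/HKG (uninfected) = 3.088 / 127.1 = 0.024296
gene F/HKG (Zika virus-infected) = 2.956 / 245.5 = 0.012041
Fold change = 0.012041 / 0.024296 = 0.4956
log2(0.4956) = -1.0128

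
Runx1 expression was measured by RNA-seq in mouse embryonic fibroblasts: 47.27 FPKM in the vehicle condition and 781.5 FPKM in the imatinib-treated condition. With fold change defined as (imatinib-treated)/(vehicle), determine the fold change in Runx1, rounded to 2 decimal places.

Fold change = 781.5 / 47.27 = 16.533
Runx1 is upregulated.

16.53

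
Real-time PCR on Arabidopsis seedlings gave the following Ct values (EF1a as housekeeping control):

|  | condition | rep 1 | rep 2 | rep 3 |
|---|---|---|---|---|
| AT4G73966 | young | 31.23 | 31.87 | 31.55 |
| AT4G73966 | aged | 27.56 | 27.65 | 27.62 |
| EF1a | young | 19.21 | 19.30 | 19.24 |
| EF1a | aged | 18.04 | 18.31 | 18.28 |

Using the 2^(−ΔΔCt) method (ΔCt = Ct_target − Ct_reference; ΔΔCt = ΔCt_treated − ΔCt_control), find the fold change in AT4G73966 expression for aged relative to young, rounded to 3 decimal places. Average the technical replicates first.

7.464

Mean Ct: AT4G73966 young 31.550; AT4G73966 aged 27.610; EF1a young 19.250; EF1a aged 18.210
ΔCt(young) = 31.550 − 19.250 = 12.300
ΔCt(aged) = 27.610 − 18.210 = 9.400
ΔΔCt = 9.400 − 12.300 = -2.900
Fold change = 2^(−(-2.900)) = 2^2.900 = 7.4643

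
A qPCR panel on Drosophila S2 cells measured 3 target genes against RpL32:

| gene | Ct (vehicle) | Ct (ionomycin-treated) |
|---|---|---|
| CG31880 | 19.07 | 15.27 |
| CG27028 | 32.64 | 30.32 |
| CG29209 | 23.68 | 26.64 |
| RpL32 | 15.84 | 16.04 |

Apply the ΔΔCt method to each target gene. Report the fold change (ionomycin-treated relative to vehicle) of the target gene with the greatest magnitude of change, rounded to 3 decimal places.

16.000

CG31880: ΔΔCt = (15.27−16.04) − (19.07−15.84) = -0.77 − 3.23 = -4.00; fold change = 2^4.00 = 16.000
CG27028: ΔΔCt = (30.32−16.04) − (32.64−15.84) = 14.28 − 16.80 = -2.52; fold change = 2^2.52 = 5.736
CG29209: ΔΔCt = (26.64−16.04) − (23.68−15.84) = 10.60 − 7.84 = 2.76; fold change = 2^-2.76 = 0.148
CG31880 has the largest |ΔΔCt| = 4.00.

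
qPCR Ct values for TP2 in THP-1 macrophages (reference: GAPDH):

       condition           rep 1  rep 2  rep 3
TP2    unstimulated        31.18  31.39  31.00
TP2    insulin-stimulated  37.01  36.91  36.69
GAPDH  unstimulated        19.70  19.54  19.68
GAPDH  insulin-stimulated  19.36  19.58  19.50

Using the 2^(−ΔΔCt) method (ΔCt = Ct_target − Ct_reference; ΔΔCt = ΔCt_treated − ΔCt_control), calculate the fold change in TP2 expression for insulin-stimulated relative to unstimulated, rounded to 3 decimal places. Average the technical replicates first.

Mean Ct: TP2 unstimulated 31.190; TP2 insulin-stimulated 36.870; GAPDH unstimulated 19.640; GAPDH insulin-stimulated 19.480
ΔCt(unstimulated) = 31.190 − 19.640 = 11.550
ΔCt(insulin-stimulated) = 36.870 − 19.480 = 17.390
ΔΔCt = 17.390 − 11.550 = 5.840
Fold change = 2^(−5.840) = 0.0175

0.017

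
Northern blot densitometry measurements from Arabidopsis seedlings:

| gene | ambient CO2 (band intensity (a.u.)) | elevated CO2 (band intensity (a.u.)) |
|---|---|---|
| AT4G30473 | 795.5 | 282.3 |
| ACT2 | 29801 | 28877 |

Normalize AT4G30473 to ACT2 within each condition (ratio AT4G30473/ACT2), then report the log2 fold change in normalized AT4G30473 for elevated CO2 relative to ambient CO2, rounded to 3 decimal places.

AT4G30473/ACT2 (ambient CO2) = 795.5 / 29801 = 0.026694
AT4G30473/ACT2 (elevated CO2) = 282.3 / 28877 = 0.0097759
Fold change = 0.0097759 / 0.026694 = 0.3662
log2(0.3662) = -1.4492

-1.449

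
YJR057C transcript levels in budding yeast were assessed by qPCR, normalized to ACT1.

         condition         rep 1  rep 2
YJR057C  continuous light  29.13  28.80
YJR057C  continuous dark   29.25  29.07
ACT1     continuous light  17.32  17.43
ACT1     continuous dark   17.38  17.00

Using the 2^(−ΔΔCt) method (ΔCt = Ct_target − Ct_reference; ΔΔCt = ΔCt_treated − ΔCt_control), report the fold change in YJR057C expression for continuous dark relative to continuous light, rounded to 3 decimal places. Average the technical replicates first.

0.768

Mean Ct: YJR057C continuous light 28.965; YJR057C continuous dark 29.160; ACT1 continuous light 17.375; ACT1 continuous dark 17.190
ΔCt(continuous light) = 28.965 − 17.375 = 11.590
ΔCt(continuous dark) = 29.160 − 17.190 = 11.970
ΔΔCt = 11.970 − 11.590 = 0.380
Fold change = 2^(−0.380) = 0.7684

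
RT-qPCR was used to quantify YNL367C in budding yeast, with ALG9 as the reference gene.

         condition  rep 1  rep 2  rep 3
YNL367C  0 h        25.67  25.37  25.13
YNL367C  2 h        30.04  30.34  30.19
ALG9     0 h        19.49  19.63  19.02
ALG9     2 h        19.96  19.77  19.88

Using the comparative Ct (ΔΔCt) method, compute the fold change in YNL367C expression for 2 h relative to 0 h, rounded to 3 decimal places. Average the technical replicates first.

0.050

Mean Ct: YNL367C 0 h 25.390; YNL367C 2 h 30.190; ALG9 0 h 19.380; ALG9 2 h 19.870
ΔCt(0 h) = 25.390 − 19.380 = 6.010
ΔCt(2 h) = 30.190 − 19.870 = 10.320
ΔΔCt = 10.320 − 6.010 = 4.310
Fold change = 2^(−4.310) = 0.0504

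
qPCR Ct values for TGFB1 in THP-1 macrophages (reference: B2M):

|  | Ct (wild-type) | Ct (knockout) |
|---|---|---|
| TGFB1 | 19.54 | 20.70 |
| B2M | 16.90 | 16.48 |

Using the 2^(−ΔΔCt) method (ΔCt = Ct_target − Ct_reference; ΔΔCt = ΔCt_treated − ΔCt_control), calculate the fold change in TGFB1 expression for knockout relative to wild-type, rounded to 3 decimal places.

ΔCt(wild-type) = 19.540 − 16.900 = 2.640
ΔCt(knockout) = 20.700 − 16.480 = 4.220
ΔΔCt = 4.220 − 2.640 = 1.580
Fold change = 2^(−1.580) = 0.3345

0.334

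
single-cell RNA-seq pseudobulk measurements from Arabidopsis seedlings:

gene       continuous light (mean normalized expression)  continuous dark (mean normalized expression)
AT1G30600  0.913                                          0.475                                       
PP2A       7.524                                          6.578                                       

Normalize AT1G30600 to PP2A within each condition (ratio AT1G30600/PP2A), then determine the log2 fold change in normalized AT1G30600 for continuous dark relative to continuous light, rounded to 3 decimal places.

AT1G30600/PP2A (continuous light) = 0.913 / 7.524 = 0.12135
AT1G30600/PP2A (continuous dark) = 0.475 / 6.578 = 0.07221
Fold change = 0.07221 / 0.12135 = 0.5951
log2(0.5951) = -0.7488

-0.749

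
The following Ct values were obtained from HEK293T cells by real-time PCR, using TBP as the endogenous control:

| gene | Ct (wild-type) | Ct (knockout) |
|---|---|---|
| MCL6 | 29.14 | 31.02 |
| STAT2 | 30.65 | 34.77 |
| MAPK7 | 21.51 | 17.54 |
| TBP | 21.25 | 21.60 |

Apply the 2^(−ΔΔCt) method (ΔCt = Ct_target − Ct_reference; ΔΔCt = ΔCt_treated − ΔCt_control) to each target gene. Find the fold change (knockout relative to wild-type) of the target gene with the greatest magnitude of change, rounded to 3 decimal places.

MCL6: ΔΔCt = (31.02−21.60) − (29.14−21.25) = 9.42 − 7.89 = 1.53; fold change = 2^-1.53 = 0.346
STAT2: ΔΔCt = (34.77−21.60) − (30.65−21.25) = 13.17 − 9.40 = 3.77; fold change = 2^-3.77 = 0.073
MAPK7: ΔΔCt = (17.54−21.60) − (21.51−21.25) = -4.06 − 0.26 = -4.32; fold change = 2^4.32 = 19.973
MAPK7 has the largest |ΔΔCt| = 4.32.

19.973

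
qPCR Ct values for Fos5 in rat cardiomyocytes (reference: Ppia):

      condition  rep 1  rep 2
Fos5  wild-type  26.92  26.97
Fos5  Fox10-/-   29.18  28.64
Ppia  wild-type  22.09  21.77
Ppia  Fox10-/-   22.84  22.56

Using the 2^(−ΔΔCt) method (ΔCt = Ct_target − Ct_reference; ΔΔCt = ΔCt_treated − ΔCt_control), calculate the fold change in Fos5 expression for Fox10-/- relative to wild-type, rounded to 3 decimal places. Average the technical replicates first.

Mean Ct: Fos5 wild-type 26.945; Fos5 Fox10-/- 28.910; Ppia wild-type 21.930; Ppia Fox10-/- 22.700
ΔCt(wild-type) = 26.945 − 21.930 = 5.015
ΔCt(Fox10-/-) = 28.910 − 22.700 = 6.210
ΔΔCt = 6.210 − 5.015 = 1.195
Fold change = 2^(−1.195) = 0.4368

0.437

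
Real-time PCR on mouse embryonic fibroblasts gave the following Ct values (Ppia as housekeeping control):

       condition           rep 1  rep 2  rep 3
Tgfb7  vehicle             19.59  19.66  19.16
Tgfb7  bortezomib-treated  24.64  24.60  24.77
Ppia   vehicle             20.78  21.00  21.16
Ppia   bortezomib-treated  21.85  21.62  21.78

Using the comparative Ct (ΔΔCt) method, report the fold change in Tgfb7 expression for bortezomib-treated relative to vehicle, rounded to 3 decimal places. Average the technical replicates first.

0.046

Mean Ct: Tgfb7 vehicle 19.470; Tgfb7 bortezomib-treated 24.670; Ppia vehicle 20.980; Ppia bortezomib-treated 21.750
ΔCt(vehicle) = 19.470 − 20.980 = -1.510
ΔCt(bortezomib-treated) = 24.670 − 21.750 = 2.920
ΔΔCt = 2.920 − (-1.510) = 4.430
Fold change = 2^(−4.430) = 0.0464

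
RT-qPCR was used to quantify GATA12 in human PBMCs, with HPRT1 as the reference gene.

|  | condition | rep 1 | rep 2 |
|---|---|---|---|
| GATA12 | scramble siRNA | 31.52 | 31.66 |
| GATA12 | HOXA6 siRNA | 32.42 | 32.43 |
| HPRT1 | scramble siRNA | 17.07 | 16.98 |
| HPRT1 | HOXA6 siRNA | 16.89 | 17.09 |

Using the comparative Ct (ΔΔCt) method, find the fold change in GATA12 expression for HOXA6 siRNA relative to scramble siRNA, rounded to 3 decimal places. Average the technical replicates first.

Mean Ct: GATA12 scramble siRNA 31.590; GATA12 HOXA6 siRNA 32.425; HPRT1 scramble siRNA 17.025; HPRT1 HOXA6 siRNA 16.990
ΔCt(scramble siRNA) = 31.590 − 17.025 = 14.565
ΔCt(HOXA6 siRNA) = 32.425 − 16.990 = 15.435
ΔΔCt = 15.435 − 14.565 = 0.870
Fold change = 2^(−0.870) = 0.5471

0.547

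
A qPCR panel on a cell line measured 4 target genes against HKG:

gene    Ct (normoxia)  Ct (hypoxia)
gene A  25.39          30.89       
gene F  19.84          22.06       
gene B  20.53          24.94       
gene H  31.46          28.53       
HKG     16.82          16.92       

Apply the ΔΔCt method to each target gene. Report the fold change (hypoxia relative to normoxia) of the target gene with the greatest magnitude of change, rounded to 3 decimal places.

gene A: ΔΔCt = (30.89−16.92) − (25.39−16.82) = 13.97 − 8.57 = 5.40; fold change = 2^-5.40 = 0.024
gene F: ΔΔCt = (22.06−16.92) − (19.84−16.82) = 5.14 − 3.02 = 2.12; fold change = 2^-2.12 = 0.230
gene B: ΔΔCt = (24.94−16.92) − (20.53−16.82) = 8.02 − 3.71 = 4.31; fold change = 2^-4.31 = 0.050
gene H: ΔΔCt = (28.53−16.92) − (31.46−16.82) = 11.61 − 14.64 = -3.03; fold change = 2^3.03 = 8.168
gene A has the largest |ΔΔCt| = 5.40.

0.024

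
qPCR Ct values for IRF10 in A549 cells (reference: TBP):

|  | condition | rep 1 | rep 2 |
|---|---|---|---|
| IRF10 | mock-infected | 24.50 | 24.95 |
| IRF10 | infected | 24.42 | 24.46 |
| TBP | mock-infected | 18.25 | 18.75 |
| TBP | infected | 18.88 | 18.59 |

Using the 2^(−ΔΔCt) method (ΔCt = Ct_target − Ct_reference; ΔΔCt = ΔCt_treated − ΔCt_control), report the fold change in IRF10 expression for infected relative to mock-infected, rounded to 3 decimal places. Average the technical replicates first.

Mean Ct: IRF10 mock-infected 24.725; IRF10 infected 24.440; TBP mock-infected 18.500; TBP infected 18.735
ΔCt(mock-infected) = 24.725 − 18.500 = 6.225
ΔCt(infected) = 24.440 − 18.735 = 5.705
ΔΔCt = 5.705 − 6.225 = -0.520
Fold change = 2^(−(-0.520)) = 2^0.520 = 1.4340

1.434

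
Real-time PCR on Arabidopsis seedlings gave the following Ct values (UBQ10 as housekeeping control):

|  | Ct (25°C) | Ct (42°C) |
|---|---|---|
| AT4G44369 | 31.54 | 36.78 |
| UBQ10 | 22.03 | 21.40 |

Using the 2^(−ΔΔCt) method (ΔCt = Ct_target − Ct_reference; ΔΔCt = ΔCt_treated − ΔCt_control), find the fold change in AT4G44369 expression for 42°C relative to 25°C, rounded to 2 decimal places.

0.02

ΔCt(25°C) = 31.540 − 22.030 = 9.510
ΔCt(42°C) = 36.780 − 21.400 = 15.380
ΔΔCt = 15.380 − 9.510 = 5.870
Fold change = 2^(−5.870) = 0.017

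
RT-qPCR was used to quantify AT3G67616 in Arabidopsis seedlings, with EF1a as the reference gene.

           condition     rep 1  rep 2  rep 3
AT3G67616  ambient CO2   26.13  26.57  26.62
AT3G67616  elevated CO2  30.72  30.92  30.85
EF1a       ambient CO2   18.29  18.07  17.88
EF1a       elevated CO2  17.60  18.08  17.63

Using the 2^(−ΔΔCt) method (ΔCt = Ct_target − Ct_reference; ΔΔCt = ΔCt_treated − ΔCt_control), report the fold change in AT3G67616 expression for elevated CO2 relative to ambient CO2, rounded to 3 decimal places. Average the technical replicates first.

Mean Ct: AT3G67616 ambient CO2 26.440; AT3G67616 elevated CO2 30.830; EF1a ambient CO2 18.080; EF1a elevated CO2 17.770
ΔCt(ambient CO2) = 26.440 − 18.080 = 8.360
ΔCt(elevated CO2) = 30.830 − 17.770 = 13.060
ΔΔCt = 13.060 − 8.360 = 4.700
Fold change = 2^(−4.700) = 0.0385

0.038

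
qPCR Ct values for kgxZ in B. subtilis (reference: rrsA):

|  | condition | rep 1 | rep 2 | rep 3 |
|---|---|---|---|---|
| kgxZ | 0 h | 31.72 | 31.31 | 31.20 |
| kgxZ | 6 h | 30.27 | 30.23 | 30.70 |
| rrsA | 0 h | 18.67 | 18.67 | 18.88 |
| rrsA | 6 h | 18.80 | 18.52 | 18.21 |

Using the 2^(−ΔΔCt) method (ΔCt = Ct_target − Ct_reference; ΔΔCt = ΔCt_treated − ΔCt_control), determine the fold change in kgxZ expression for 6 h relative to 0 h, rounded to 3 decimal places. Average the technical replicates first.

1.717

Mean Ct: kgxZ 0 h 31.410; kgxZ 6 h 30.400; rrsA 0 h 18.740; rrsA 6 h 18.510
ΔCt(0 h) = 31.410 − 18.740 = 12.670
ΔCt(6 h) = 30.400 − 18.510 = 11.890
ΔΔCt = 11.890 − 12.670 = -0.780
Fold change = 2^(−(-0.780)) = 2^0.780 = 1.7171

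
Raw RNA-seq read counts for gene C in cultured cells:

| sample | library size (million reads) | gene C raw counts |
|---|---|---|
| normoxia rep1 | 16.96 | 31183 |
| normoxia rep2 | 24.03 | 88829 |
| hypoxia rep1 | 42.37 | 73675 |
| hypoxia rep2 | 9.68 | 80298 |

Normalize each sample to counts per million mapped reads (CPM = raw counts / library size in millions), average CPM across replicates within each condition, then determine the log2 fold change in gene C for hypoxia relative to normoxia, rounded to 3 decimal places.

0.858

CPM(normoxia rep1) = 31183 / 16.96 = 1838.6203
CPM(normoxia rep2) = 88829 / 24.03 = 3696.5876
CPM(hypoxia rep1) = 73675 / 42.37 = 1738.8482
CPM(hypoxia rep2) = 80298 / 9.68 = 8295.2479
mean CPM(normoxia) = 2767.6039; mean CPM(hypoxia) = 5017.0481
Fold change = 5017.0481 / 2767.6039 = 1.81278
log2(1.81278) = 0.8582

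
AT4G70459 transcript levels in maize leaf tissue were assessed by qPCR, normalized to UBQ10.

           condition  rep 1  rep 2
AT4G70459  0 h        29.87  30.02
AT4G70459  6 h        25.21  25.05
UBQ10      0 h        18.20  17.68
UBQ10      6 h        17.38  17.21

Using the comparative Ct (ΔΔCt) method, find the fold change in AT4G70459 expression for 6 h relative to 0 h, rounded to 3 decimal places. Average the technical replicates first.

18.001

Mean Ct: AT4G70459 0 h 29.945; AT4G70459 6 h 25.130; UBQ10 0 h 17.940; UBQ10 6 h 17.295
ΔCt(0 h) = 29.945 − 17.940 = 12.005
ΔCt(6 h) = 25.130 − 17.295 = 7.835
ΔΔCt = 7.835 − 12.005 = -4.170
Fold change = 2^(−(-4.170)) = 2^4.170 = 18.0009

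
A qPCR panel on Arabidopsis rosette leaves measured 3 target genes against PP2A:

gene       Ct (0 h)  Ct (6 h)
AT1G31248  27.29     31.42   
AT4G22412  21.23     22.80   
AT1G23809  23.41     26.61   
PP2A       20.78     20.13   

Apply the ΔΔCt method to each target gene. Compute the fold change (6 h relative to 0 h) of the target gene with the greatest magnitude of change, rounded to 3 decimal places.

AT1G31248: ΔΔCt = (31.42−20.13) − (27.29−20.78) = 11.29 − 6.51 = 4.78; fold change = 2^-4.78 = 0.036
AT4G22412: ΔΔCt = (22.80−20.13) − (21.23−20.78) = 2.67 − 0.45 = 2.22; fold change = 2^-2.22 = 0.215
AT1G23809: ΔΔCt = (26.61−20.13) − (23.41−20.78) = 6.48 − 2.63 = 3.85; fold change = 2^-3.85 = 0.069
AT1G31248 has the largest |ΔΔCt| = 4.78.

0.036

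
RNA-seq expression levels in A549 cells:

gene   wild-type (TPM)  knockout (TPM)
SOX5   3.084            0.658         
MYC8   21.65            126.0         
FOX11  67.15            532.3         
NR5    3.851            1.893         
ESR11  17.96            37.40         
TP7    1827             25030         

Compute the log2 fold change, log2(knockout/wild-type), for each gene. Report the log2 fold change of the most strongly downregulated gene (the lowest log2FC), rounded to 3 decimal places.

-2.229

log2(0.658/3.084) = -2.229  (SOX5)
log2(126.0/21.65) = 2.541  (MYC8)
log2(532.3/67.15) = 2.987  (FOX11)
log2(1.893/3.851) = -1.025  (NR5)
log2(37.40/17.96) = 1.058  (ESR11)
log2(25030/1827) = 3.776  (TP7)
SOX5 is most strongly downregulated.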